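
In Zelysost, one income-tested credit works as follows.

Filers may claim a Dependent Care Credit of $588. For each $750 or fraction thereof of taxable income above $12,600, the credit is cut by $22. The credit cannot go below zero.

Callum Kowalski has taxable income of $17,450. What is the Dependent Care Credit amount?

$434

Dependent Care Credit: income exceeds $12,600 by $4,850, which is 7 full-or-partial $750 increments; reduction = 7 × $22 = $154, leaving $434.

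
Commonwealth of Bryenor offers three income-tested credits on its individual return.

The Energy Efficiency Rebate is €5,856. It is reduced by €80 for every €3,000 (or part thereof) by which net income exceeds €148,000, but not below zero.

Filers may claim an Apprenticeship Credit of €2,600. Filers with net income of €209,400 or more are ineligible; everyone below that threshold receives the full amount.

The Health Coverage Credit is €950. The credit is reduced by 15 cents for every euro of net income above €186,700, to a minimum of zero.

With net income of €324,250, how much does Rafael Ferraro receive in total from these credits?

Energy Efficiency Rebate: income exceeds €148,000 by €176,250, which is 59 full-or-partial €3,000 increments; reduction = 59 × €80 = €4,720, leaving €1,136.
Apprenticeship Credit: €324,250 meets or exceeds the €209,400 cutoff, so the credit is €0.
Health Coverage Credit: 15% of the €137,550 excess over €186,700 is €20,632.50 ≥ base, so the credit is €0.
Total: €1,136 + €0 + €0 = €1,136.

€1,136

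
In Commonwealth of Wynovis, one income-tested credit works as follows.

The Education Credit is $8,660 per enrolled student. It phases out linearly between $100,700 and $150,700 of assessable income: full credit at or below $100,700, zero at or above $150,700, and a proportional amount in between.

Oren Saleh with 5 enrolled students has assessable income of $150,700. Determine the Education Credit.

$0

Education Credit: base = 5 × $8,660 = $43,300. $150,700 is at or above $150,700, so the credit is $0.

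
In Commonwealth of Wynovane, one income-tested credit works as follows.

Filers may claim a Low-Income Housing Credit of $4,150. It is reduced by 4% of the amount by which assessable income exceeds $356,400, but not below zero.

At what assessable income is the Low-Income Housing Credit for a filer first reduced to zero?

The credit falls by 4% of each dollar above $356,400, so it reaches zero when the excess is $4,150 / 4% = $103,750: income = $356,400 + $103,750 = $460,150.

$460,150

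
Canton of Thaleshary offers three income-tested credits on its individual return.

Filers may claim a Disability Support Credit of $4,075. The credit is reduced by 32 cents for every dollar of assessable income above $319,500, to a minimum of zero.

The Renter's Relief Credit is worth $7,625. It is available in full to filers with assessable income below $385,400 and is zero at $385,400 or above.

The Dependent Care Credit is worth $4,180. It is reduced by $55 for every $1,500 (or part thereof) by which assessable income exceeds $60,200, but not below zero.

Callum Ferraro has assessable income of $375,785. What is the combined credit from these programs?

$7,625

Disability Support Credit: 32% of the $56,285 excess over $319,500 is $18,011.20 ≥ base, so the credit is $0.
Renter's Relief Credit: $375,785 is below the $385,400 cutoff, so the full $7,625 applies.
Dependent Care Credit: income exceeds $60,200 by $315,585 → 211 increments × $55 = $11,605 ≥ base, so the credit is $0.
Total: $0 + $7,625 + $0 = $7,625.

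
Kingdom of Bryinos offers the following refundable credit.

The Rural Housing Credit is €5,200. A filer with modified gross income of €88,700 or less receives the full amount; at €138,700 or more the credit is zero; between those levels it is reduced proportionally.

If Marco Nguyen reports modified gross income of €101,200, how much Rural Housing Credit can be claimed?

€3,900

Rural Housing Credit: €101,200 is €12,500 into a €50,000 phase-out range, leaving 37,500/50,000 of the credit: €5,200 × 37,500/50,000 = €3,900.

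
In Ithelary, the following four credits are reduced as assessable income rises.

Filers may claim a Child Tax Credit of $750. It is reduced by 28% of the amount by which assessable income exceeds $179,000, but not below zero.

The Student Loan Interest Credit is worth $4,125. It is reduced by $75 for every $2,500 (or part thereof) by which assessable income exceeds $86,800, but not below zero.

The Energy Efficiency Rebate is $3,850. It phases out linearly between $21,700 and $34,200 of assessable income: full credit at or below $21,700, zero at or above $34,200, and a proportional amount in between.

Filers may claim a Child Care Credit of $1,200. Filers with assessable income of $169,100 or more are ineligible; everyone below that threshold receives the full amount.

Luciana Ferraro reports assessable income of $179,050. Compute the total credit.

$2,086

Child Tax Credit: 28% of the $50 excess over $179,000 is $14; credit = $750 − $14 = $736.
Student Loan Interest Credit: income exceeds $86,800 by $92,250, which is 37 full-or-partial $2,500 increments; reduction = 37 × $75 = $2,775, leaving $1,350.
Energy Efficiency Rebate: $179,050 is at or above $34,200, so the credit is $0.
Child Care Credit: $179,050 meets or exceeds the $169,100 cutoff, so the credit is $0.
Total: $736 + $1,350 + $0 + $0 = $2,086.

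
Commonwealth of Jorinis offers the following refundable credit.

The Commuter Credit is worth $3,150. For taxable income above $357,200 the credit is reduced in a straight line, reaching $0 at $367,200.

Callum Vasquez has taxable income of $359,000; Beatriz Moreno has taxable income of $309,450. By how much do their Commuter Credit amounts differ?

$567

Callum ($359,000): Commuter Credit: $359,000 is $1,800 into a $10,000 phase-out range, leaving 8,200/10,000 of the credit: $3,150 × 8,200/10,000 = $2,583.
Beatriz ($309,450): Commuter Credit: $309,450 is at or below the $357,200 threshold, so the full $3,150 applies.
Difference: |$2,583 − $3,150| = $567.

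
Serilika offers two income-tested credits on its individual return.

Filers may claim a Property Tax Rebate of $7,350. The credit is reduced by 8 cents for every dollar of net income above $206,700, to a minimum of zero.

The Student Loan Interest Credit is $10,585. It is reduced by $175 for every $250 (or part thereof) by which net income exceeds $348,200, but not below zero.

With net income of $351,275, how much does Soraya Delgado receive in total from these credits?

Property Tax Rebate: 8% of the $144,575 excess over $206,700 is $11,566 ≥ base, so the credit is $0.
Student Loan Interest Credit: income exceeds $348,200 by $3,075, which is 13 full-or-partial $250 increments; reduction = 13 × $175 = $2,275, leaving $8,310.
Total: $0 + $8,310 = $8,310.

$8,310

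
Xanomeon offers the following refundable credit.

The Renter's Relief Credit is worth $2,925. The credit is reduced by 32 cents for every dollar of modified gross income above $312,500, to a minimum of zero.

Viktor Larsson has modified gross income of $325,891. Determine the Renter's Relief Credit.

$0

Renter's Relief Credit: 32% of the $13,391 excess over $312,500 is $4,285.12 ≥ base, so the credit is $0.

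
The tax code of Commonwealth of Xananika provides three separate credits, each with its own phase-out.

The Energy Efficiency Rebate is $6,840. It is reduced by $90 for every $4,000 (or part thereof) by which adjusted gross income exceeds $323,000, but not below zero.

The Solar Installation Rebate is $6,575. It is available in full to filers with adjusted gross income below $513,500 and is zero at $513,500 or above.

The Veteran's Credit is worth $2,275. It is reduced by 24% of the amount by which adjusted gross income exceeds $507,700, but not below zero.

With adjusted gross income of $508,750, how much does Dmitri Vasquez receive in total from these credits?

Energy Efficiency Rebate: income exceeds $323,000 by $185,750, which is 47 full-or-partial $4,000 increments; reduction = 47 × $90 = $4,230, leaving $2,610.
Solar Installation Rebate: $508,750 is below the $513,500 cutoff, so the full $6,575 applies.
Veteran's Credit: 24% of the $1,050 excess over $507,700 is $252; credit = $2,275 − $252 = $2,023.
Total: $2,610 + $6,575 + $2,023 = $11,208.

$11,208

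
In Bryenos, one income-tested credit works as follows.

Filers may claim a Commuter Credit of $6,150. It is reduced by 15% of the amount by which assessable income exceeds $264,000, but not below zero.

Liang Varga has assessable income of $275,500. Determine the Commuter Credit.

$4,425

Commuter Credit: 15% of the $11,500 excess over $264,000 is $1,725; credit = $6,150 − $1,725 = $4,425.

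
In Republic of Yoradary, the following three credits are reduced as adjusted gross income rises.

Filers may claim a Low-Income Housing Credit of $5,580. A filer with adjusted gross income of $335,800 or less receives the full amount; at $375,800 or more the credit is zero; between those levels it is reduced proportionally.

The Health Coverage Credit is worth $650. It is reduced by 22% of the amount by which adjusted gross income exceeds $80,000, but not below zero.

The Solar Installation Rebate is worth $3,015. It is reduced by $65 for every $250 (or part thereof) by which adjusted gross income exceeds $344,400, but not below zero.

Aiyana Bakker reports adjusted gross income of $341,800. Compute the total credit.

Low-Income Housing Credit: $341,800 is $6,000 into a $40,000 phase-out range, leaving 34,000/40,000 of the credit: $5,580 × 34,000/40,000 = $4,743.
Health Coverage Credit: 22% of the $261,800 excess over $80,000 is $57,596 ≥ base, so the credit is $0.
Solar Installation Rebate: $341,800 is at or below the $344,400 threshold, so the full $3,015 applies.
Total: $4,743 + $0 + $3,015 = $7,758.

$7,758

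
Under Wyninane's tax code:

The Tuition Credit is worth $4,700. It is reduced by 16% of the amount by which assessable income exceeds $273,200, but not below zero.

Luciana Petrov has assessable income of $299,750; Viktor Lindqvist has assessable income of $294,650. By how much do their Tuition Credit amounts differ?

Luciana ($299,750): Tuition Credit: 16% of the $26,550 excess over $273,200 is $4,248; credit = $4,700 − $4,248 = $452.
Viktor ($294,650): Tuition Credit: 16% of the $21,450 excess over $273,200 is $3,432; credit = $4,700 − $3,432 = $1,268.
Difference: |$452 − $1,268| = $816.

$816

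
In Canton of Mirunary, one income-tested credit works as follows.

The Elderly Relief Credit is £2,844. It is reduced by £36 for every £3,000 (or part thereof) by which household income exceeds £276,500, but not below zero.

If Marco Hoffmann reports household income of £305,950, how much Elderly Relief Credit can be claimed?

£2,484

Elderly Relief Credit: income exceeds £276,500 by £29,450, which is 10 full-or-partial £3,000 increments; reduction = 10 × £36 = £360, leaving £2,484.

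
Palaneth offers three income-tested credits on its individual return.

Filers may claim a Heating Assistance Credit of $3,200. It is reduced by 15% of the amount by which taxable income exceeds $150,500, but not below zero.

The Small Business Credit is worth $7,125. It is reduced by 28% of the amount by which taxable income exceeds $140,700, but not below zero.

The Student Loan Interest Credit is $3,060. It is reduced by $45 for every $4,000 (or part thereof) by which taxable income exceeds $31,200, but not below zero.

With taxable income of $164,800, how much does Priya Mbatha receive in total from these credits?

$2,962

Heating Assistance Credit: 15% of the $14,300 excess over $150,500 is $2,145; credit = $3,200 − $2,145 = $1,055.
Small Business Credit: 28% of the $24,100 excess over $140,700 is $6,748; credit = $7,125 − $6,748 = $377.
Student Loan Interest Credit: income exceeds $31,200 by $133,600, which is 34 full-or-partial $4,000 increments; reduction = 34 × $45 = $1,530, leaving $1,530.
Total: $1,055 + $377 + $1,530 = $2,962.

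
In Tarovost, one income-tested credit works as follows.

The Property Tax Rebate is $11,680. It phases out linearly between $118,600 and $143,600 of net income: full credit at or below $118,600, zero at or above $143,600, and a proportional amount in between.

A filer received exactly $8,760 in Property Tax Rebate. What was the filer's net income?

$8,760 is 8,760/11,680 of the full $11,680, so 2,920/11,680 of the $25,000 range has been used: income = $118,600 + $25,000 × 2,920/11,680 = $124,850.

$124,850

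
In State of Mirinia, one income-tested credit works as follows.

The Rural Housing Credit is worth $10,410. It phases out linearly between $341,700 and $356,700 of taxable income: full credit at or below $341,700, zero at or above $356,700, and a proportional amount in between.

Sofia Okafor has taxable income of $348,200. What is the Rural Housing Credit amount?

Rural Housing Credit: $348,200 is $6,500 into a $15,000 phase-out range, leaving 8,500/15,000 of the credit: $10,410 × 8,500/15,000 = $5,899.

$5,899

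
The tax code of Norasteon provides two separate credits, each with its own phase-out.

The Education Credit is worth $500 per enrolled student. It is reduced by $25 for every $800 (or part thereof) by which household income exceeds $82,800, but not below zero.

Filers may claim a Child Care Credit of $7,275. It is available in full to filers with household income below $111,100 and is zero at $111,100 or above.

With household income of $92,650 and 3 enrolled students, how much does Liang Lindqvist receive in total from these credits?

$8,450

Education Credit: base = 3 × $500 = $1,500. income exceeds $82,800 by $9,850, which is 13 full-or-partial $800 increments; reduction = 13 × $25 = $325, leaving $1,175.
Child Care Credit: $92,650 is below the $111,100 cutoff, so the full $7,275 applies.
Total: $1,175 + $7,275 = $8,450.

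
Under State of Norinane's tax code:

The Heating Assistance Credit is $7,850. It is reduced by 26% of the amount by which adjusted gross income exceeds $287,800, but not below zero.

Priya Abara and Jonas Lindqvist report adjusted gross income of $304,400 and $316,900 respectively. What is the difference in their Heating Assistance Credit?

Priya ($304,400): Heating Assistance Credit: 26% of the $16,600 excess over $287,800 is $4,316; credit = $7,850 − $4,316 = $3,534.
Jonas ($316,900): Heating Assistance Credit: 26% of the $29,100 excess over $287,800 is $7,566; credit = $7,850 − $7,566 = $284.
Difference: |$3,534 − $284| = $3,250.

$3,250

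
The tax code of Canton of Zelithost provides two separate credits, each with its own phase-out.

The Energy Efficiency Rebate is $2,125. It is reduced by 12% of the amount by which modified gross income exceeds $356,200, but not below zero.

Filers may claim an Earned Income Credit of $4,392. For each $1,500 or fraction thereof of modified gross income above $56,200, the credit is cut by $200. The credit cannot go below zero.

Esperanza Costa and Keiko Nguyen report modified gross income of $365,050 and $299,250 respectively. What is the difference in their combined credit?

Esperanza ($365,050): Energy Efficiency Rebate: 12% of the $8,850 excess over $356,200 is $1,062; credit = $2,125 − $1,062 = $1,063. Earned Income Credit: income exceeds $56,200 by $308,850 → 206 increments × $200 = $41,200 ≥ base, so the credit is $0. total $1,063 + $0 = $1,063
Keiko ($299,250): Energy Efficiency Rebate: $299,250 is at or below the $356,200 threshold, so the full $2,125 applies. Earned Income Credit: income exceeds $56,200 by $243,050 → 163 increments × $200 = $32,600 ≥ base, so the credit is $0. total $2,125 + $0 = $2,125
Difference: |$1,063 − $2,125| = $1,062.

$1,062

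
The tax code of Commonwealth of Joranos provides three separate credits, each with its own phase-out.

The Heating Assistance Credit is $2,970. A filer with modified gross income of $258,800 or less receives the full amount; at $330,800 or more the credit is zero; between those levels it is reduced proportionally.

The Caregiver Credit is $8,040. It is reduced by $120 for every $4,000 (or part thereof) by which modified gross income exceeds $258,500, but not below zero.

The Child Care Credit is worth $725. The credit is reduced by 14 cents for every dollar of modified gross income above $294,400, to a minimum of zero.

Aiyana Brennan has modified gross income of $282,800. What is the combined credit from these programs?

$9,905

Heating Assistance Credit: $282,800 is $24,000 into a $72,000 phase-out range, leaving 48,000/72,000 of the credit: $2,970 × 48,000/72,000 = $1,980.
Caregiver Credit: income exceeds $258,500 by $24,300, which is 7 full-or-partial $4,000 increments; reduction = 7 × $120 = $840, leaving $7,200.
Child Care Credit: $282,800 is at or below the $294,400 threshold, so the full $725 applies.
Total: $1,980 + $7,200 + $725 = $9,905.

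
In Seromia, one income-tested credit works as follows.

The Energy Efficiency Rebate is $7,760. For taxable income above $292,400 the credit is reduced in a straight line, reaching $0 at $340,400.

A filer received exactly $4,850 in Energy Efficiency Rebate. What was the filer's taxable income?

$310,400

$4,850 is 4,850/7,760 of the full $7,760, so 2,910/7,760 of the $48,000 range has been used: income = $292,400 + $48,000 × 2,910/7,760 = $310,400.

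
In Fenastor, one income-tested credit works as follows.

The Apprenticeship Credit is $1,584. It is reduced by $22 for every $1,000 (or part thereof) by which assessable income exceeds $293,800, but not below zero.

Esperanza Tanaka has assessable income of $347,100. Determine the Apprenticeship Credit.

$396

Apprenticeship Credit: income exceeds $293,800 by $53,300, which is 54 full-or-partial $1,000 increments; reduction = 54 × $22 = $1,188, leaving $396.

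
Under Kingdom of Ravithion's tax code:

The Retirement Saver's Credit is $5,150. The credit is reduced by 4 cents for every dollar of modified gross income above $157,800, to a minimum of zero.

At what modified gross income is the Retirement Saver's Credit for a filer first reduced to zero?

The credit falls by 4% of each dollar above $157,800, so it reaches zero when the excess is $5,150 / 4% = $128,750: income = $157,800 + $128,750 = $286,550.

$286,550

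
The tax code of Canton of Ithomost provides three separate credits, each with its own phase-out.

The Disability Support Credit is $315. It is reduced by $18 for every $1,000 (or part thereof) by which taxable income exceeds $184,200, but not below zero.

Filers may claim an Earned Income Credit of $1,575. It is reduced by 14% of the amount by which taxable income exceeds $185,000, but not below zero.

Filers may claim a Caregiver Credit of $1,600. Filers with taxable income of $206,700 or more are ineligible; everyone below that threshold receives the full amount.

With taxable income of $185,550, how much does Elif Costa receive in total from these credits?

$3,377

Disability Support Credit: income exceeds $184,200 by $1,350, which is 2 full-or-partial $1,000 increments; reduction = 2 × $18 = $36, leaving $279.
Earned Income Credit: 14% of the $550 excess over $185,000 is $77; credit = $1,575 − $77 = $1,498.
Caregiver Credit: $185,550 is below the $206,700 cutoff, so the full $1,600 applies.
Total: $279 + $1,498 + $1,600 = $3,377.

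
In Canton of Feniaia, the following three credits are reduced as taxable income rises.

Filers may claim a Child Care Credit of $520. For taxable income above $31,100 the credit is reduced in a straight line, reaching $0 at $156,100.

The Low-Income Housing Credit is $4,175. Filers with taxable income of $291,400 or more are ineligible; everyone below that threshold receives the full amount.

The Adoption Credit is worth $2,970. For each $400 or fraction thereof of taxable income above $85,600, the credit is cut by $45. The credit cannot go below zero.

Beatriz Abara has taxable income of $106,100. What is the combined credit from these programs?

$5,013

Child Care Credit: $106,100 is $75,000 into a $125,000 phase-out range, leaving 50,000/125,000 of the credit: $520 × 50,000/125,000 = $208.
Low-Income Housing Credit: $106,100 is below the $291,400 cutoff, so the full $4,175 applies.
Adoption Credit: income exceeds $85,600 by $20,500, which is 52 full-or-partial $400 increments; reduction = 52 × $45 = $2,340, leaving $630.
Total: $208 + $4,175 + $630 = $5,013.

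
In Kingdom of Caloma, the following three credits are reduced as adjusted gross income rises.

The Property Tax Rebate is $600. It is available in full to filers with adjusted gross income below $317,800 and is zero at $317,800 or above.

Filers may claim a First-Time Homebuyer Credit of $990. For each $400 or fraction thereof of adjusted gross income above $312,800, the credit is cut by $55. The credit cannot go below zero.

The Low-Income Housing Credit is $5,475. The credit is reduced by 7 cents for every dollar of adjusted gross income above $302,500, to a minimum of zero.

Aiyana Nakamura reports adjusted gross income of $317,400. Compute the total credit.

$5,362

Property Tax Rebate: $317,400 is below the $317,800 cutoff, so the full $600 applies.
First-Time Homebuyer Credit: income exceeds $312,800 by $4,600, which is 12 full-or-partial $400 increments; reduction = 12 × $55 = $660, leaving $330.
Low-Income Housing Credit: 7% of the $14,900 excess over $302,500 is $1,043; credit = $5,475 − $1,043 = $4,432.
Total: $600 + $330 + $4,432 = $5,362.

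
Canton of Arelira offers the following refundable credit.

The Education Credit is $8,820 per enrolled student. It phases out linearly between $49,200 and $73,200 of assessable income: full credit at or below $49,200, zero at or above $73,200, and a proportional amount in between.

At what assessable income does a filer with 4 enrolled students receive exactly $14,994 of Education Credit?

$63,000

Full credit = 4 × $8,820 = $35,280.
$14,994 is 14,994/35,280 of the full $35,280, so 20,286/35,280 of the $24,000 range has been used: income = $49,200 + $24,000 × 20,286/35,280 = $63,000.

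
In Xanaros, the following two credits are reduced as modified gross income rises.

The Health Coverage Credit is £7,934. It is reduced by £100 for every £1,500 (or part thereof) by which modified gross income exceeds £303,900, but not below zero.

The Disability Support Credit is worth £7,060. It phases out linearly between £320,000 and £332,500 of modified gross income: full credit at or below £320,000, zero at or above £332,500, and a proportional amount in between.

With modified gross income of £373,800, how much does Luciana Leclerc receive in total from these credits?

£3,234

Health Coverage Credit: income exceeds £303,900 by £69,900, which is 47 full-or-partial £1,500 increments; reduction = 47 × £100 = £4,700, leaving £3,234.
Disability Support Credit: £373,800 is at or above £332,500, so the credit is £0.
Total: £3,234 + £0 = £3,234.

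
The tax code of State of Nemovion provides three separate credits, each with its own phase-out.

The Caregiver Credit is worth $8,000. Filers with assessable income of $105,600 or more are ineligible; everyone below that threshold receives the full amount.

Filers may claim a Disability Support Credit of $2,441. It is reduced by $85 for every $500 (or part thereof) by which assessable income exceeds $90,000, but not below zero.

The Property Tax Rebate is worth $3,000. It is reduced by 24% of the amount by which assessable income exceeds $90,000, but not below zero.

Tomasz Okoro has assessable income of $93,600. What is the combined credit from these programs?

Caregiver Credit: $93,600 is below the $105,600 cutoff, so the full $8,000 applies.
Disability Support Credit: income exceeds $90,000 by $3,600, which is 8 full-or-partial $500 increments; reduction = 8 × $85 = $680, leaving $1,761.
Property Tax Rebate: 24% of the $3,600 excess over $90,000 is $864; credit = $3,000 − $864 = $2,136.
Total: $8,000 + $1,761 + $2,136 = $11,897.

$11,897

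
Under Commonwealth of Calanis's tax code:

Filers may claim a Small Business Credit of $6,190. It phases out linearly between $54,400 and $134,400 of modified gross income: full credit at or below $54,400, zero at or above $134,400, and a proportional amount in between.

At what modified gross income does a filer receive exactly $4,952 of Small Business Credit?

$4,952 is 4,952/6,190 of the full $6,190, so 1,238/6,190 of the $80,000 range has been used: income = $54,400 + $80,000 × 1,238/6,190 = $70,400.

$70,400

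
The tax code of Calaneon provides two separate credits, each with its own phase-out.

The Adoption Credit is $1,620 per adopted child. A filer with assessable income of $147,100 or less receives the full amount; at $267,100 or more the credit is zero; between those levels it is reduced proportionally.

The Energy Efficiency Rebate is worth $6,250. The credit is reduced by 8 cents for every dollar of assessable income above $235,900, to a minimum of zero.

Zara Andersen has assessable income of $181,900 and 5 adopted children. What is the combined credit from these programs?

Adoption Credit: base = 5 × $1,620 = $8,100. $181,900 is $34,800 into a $120,000 phase-out range, leaving 85,200/120,000 of the credit: $8,100 × 85,200/120,000 = $5,751.
Energy Efficiency Rebate: $181,900 is at or below the $235,900 threshold, so the full $6,250 applies.
Total: $5,751 + $6,250 = $12,001.

$12,001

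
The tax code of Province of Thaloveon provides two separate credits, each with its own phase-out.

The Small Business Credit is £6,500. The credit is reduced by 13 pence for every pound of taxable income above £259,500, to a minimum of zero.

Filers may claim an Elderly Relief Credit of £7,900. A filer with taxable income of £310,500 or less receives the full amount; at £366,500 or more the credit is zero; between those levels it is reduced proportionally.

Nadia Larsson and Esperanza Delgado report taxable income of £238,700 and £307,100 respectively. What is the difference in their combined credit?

Nadia (£238,700): Small Business Credit: £238,700 is at or below the £259,500 threshold, so the full £6,500 applies. Elderly Relief Credit: £238,700 is at or below the £310,500 threshold, so the full £7,900 applies. total £6,500 + £7,900 = £14,400
Esperanza (£307,100): Small Business Credit: 13% of the £47,600 excess over £259,500 is £6,188; credit = £6,500 − £6,188 = £312. Elderly Relief Credit: £307,100 is at or below the £310,500 threshold, so the full £7,900 applies. total £312 + £7,900 = £8,212
Difference: |£14,400 − £8,212| = £6,188.

£6,188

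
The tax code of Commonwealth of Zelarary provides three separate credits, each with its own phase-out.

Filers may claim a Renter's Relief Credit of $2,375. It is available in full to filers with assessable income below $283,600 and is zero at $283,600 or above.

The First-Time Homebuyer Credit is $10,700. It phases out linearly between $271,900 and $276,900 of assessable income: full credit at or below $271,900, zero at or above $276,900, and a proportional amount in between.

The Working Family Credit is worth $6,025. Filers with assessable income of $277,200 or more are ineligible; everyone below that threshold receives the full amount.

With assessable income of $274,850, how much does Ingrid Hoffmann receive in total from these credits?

$12,787

Renter's Relief Credit: $274,850 is below the $283,600 cutoff, so the full $2,375 applies.
First-Time Homebuyer Credit: $274,850 is $2,950 into a $5,000 phase-out range, leaving 2,050/5,000 of the credit: $10,700 × 2,050/5,000 = $4,387.
Working Family Credit: $274,850 is below the $277,200 cutoff, so the full $6,025 applies.
Total: $2,375 + $4,387 + $6,025 = $12,787.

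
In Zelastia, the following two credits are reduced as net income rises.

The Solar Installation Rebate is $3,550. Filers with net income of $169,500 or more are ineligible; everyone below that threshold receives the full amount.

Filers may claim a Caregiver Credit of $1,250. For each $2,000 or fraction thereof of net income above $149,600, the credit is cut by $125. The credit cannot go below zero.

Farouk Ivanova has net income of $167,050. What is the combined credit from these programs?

Solar Installation Rebate: $167,050 is below the $169,500 cutoff, so the full $3,550 applies.
Caregiver Credit: income exceeds $149,600 by $17,450, which is 9 full-or-partial $2,000 increments; reduction = 9 × $125 = $1,125, leaving $125.
Total: $3,550 + $125 = $3,675.

$3,675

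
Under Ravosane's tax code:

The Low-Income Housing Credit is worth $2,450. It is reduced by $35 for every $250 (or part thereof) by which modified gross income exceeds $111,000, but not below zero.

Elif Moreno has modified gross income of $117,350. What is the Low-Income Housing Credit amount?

Low-Income Housing Credit: income exceeds $111,000 by $6,350, which is 26 full-or-partial $250 increments; reduction = 26 × $35 = $910, leaving $1,540.

$1,540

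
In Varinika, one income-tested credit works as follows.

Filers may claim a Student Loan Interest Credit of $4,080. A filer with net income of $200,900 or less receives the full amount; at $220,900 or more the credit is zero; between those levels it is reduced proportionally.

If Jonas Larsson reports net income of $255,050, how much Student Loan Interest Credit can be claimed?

$0

Student Loan Interest Credit: $255,050 is at or above $220,900, so the credit is $0.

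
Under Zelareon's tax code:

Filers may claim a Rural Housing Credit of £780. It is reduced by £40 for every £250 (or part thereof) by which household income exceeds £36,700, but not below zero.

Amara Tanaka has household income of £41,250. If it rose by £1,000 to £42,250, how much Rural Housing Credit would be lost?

At £41,250 — income exceeds £36,700 by £4,550, which is 19 full-or-partial £250 increments; reduction = 19 × £40 = £760, leaving £20.
At £42,250 — income exceeds £36,700 by £5,550 → 23 increments × £40 = £920 ≥ base, so the credit is £0.
Lost: £20 − £0 = £20.

£20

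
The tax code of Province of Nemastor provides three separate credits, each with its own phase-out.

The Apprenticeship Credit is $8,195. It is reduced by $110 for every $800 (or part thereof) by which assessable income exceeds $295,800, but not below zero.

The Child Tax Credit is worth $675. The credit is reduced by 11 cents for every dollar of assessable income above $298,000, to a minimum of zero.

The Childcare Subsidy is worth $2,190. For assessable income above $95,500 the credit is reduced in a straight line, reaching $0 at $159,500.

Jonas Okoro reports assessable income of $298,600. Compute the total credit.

Apprenticeship Credit: income exceeds $295,800 by $2,800, which is 4 full-or-partial $800 increments; reduction = 4 × $110 = $440, leaving $7,755.
Child Tax Credit: 11% of the $600 excess over $298,000 is $66; credit = $675 − $66 = $609.
Childcare Subsidy: $298,600 is at or above $159,500, so the credit is $0.
Total: $7,755 + $609 + $0 = $8,364.

$8,364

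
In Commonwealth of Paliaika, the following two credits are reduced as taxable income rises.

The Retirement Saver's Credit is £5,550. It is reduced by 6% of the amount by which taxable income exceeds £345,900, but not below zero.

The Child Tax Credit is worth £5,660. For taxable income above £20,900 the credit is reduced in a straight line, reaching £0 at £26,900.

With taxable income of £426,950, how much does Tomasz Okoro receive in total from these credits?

£687

Retirement Saver's Credit: 6% of the £81,050 excess over £345,900 is £4,863; credit = £5,550 − £4,863 = £687.
Child Tax Credit: £426,950 is at or above £26,900, so the credit is £0.
Total: £687 + £0 = £687.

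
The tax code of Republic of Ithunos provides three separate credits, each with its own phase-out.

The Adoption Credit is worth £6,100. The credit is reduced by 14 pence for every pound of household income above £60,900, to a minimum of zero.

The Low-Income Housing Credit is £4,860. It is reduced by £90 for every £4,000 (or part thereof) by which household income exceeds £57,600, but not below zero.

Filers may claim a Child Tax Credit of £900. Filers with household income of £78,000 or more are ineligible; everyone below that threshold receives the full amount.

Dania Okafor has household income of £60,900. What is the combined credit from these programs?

Adoption Credit: £60,900 is at or below the £60,900 threshold, so the full £6,100 applies.
Low-Income Housing Credit: income exceeds £57,600 by £3,300, which is 1 full-or-partial £4,000 increment; reduction = 1 × £90 = £90, leaving £4,770.
Child Tax Credit: £60,900 is below the £78,000 cutoff, so the full £900 applies.
Total: £6,100 + £4,770 + £900 = £11,770.

£11,770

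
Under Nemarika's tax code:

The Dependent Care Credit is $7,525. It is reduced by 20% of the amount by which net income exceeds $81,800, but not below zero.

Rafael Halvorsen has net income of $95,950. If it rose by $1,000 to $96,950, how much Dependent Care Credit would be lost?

At $95,950 — 20% of the $14,150 excess over $81,800 is $2,830; credit = $7,525 − $2,830 = $4,695.
At $96,950 — 20% of the $15,150 excess over $81,800 is $3,030; credit = $7,525 − $3,030 = $4,495.
Lost: $4,695 − $4,495 = $200.

$200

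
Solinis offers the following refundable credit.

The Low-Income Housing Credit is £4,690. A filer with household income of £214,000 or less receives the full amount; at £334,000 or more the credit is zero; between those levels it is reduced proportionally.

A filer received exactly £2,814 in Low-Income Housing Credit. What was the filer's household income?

£2,814 is 2,814/4,690 of the full £4,690, so 1,876/4,690 of the £120,000 range has been used: income = £214,000 + £120,000 × 1,876/4,690 = £262,000.

£262,000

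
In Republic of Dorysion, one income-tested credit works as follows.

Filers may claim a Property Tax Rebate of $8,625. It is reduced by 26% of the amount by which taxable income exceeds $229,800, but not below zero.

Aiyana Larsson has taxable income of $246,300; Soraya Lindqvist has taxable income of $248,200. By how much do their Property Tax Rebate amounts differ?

$494

Aiyana ($246,300): Property Tax Rebate: 26% of the $16,500 excess over $229,800 is $4,290; credit = $8,625 − $4,290 = $4,335.
Soraya ($248,200): Property Tax Rebate: 26% of the $18,400 excess over $229,800 is $4,784; credit = $8,625 − $4,784 = $3,841.
Difference: |$4,335 − $3,841| = $494.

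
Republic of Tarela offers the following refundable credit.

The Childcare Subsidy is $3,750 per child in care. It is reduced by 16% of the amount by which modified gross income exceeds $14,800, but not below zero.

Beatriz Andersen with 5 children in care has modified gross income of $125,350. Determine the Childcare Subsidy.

$1,062

Childcare Subsidy: base = 5 × $3,750 = $18,750. 16% of the $110,550 excess over $14,800 is $17,688; credit = $18,750 − $17,688 = $1,062.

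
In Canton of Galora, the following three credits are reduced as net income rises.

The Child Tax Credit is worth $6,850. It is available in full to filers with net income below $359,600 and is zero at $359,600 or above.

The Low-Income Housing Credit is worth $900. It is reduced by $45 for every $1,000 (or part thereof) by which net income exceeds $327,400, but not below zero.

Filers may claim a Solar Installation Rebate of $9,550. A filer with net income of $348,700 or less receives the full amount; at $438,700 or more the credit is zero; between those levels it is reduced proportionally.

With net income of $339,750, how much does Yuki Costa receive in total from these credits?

$16,715

Child Tax Credit: $339,750 is below the $359,600 cutoff, so the full $6,850 applies.
Low-Income Housing Credit: income exceeds $327,400 by $12,350, which is 13 full-or-partial $1,000 increments; reduction = 13 × $45 = $585, leaving $315.
Solar Installation Rebate: $339,750 is at or below the $348,700 threshold, so the full $9,550 applies.
Total: $6,850 + $315 + $9,550 = $16,715.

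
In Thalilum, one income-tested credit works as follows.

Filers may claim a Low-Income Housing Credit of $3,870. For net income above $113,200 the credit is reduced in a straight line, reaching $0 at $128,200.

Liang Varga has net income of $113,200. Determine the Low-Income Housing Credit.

$3,870

Low-Income Housing Credit: $113,200 is at or below the $113,200 threshold, so the full $3,870 applies.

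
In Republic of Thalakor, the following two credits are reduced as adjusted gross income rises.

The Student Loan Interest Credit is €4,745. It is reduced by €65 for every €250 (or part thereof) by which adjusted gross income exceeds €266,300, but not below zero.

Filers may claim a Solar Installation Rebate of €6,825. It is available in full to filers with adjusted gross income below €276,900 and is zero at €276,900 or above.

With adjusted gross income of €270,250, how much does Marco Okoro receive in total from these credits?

€10,530

Student Loan Interest Credit: income exceeds €266,300 by €3,950, which is 16 full-or-partial €250 increments; reduction = 16 × €65 = €1,040, leaving €3,705.
Solar Installation Rebate: €270,250 is below the €276,900 cutoff, so the full €6,825 applies.
Total: €3,705 + €6,825 = €10,530.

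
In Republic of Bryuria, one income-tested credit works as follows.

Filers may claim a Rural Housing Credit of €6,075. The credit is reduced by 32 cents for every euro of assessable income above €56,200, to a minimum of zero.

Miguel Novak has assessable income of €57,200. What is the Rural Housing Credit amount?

€5,755

Rural Housing Credit: 32% of the €1,000 excess over €56,200 is €320; credit = €6,075 − €320 = €5,755.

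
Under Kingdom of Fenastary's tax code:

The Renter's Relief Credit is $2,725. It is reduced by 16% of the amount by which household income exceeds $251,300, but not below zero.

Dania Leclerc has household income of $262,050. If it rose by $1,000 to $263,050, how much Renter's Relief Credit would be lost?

$160

At $262,050 — 16% of the $10,750 excess over $251,300 is $1,720; credit = $2,725 − $1,720 = $1,005.
At $263,050 — 16% of the $11,750 excess over $251,300 is $1,880; credit = $2,725 − $1,880 = $845.
Lost: $1,005 − $845 = $160.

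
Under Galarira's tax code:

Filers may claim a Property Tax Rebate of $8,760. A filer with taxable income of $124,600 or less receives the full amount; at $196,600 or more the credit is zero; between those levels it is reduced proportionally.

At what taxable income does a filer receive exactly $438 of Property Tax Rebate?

$438 is 438/8,760 of the full $8,760, so 8,322/8,760 of the $72,000 range has been used: income = $124,600 + $72,000 × 8,322/8,760 = $193,000.

$193,000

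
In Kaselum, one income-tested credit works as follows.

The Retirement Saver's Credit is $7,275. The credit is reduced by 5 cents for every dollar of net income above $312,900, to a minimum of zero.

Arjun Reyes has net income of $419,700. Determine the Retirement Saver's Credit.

$1,935

Retirement Saver's Credit: 5% of the $106,800 excess over $312,900 is $5,340; credit = $7,275 − $5,340 = $1,935.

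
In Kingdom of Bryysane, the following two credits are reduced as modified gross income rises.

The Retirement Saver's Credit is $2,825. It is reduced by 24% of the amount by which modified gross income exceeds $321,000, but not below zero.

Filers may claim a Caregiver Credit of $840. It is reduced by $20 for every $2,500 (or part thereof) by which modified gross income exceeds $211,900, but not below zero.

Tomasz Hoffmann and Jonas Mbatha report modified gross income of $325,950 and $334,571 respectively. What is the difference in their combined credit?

Tomasz ($325,950): Retirement Saver's Credit: 24% of the $4,950 excess over $321,000 is $1,188; credit = $2,825 − $1,188 = $1,637. Caregiver Credit: income exceeds $211,900 by $114,050 → 46 increments × $20 = $920 ≥ base, so the credit is $0. total $1,637 + $0 = $1,637
Jonas ($334,571): Retirement Saver's Credit: 24% of the $13,571 excess over $321,000 is $3,257.04 ≥ base, so the credit is $0. Caregiver Credit: income exceeds $211,900 by $122,671 → 50 increments × $20 = $1,000 ≥ base, so the credit is $0. total $0 + $0 = $0
Difference: |$1,637 − $0| = $1,637.

$1,637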